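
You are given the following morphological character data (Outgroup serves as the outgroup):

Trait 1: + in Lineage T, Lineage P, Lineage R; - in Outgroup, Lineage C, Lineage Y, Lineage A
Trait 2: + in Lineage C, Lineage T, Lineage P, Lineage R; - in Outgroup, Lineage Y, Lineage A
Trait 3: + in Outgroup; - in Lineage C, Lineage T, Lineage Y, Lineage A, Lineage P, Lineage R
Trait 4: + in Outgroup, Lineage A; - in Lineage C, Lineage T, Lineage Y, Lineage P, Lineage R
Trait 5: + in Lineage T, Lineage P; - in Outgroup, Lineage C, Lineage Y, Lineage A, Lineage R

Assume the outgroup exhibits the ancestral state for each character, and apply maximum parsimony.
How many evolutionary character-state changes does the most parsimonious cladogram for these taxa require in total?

5

Character polarity is set by the outgroup: the derived state is whichever differs from the outgroup's state, so for Trait 3, Trait 4 the derived state is '-', and for the remaining characters it is '+'.
Trait 1: derived state '+' in Lineage P, Lineage R, and Lineage T only — synapomorphy for {Lineage P, Lineage R, Lineage T}.
Only Lineage C, Lineage P, Lineage R, and Lineage T show the derived state '+' for Trait 2, supporting them as a clade.
Trait 3 (derived state '-') is shared by all ingroup taxa — unites the whole ingroup.
Trait 4: derived state '-' in Lineage C, Lineage P, Lineage R, Lineage T, and Lineage Y only — synapomorphy for {Lineage C, Lineage P, Lineage R, Lineage T, Lineage Y}.
Trait 5: derived state '+' in Lineage P and Lineage T only — synapomorphy for {Lineage P, Lineage T}.
Most parsimonious ingroup topology: (((Lineage C,((Lineage T,Lineage P),Lineage R)),Lineage Y),Lineage A).
Changes per character on this tree: Trait 1: 1; Trait 2: 1; Trait 3: 1; Trait 4: 1; Trait 5: 1.
Total = 5.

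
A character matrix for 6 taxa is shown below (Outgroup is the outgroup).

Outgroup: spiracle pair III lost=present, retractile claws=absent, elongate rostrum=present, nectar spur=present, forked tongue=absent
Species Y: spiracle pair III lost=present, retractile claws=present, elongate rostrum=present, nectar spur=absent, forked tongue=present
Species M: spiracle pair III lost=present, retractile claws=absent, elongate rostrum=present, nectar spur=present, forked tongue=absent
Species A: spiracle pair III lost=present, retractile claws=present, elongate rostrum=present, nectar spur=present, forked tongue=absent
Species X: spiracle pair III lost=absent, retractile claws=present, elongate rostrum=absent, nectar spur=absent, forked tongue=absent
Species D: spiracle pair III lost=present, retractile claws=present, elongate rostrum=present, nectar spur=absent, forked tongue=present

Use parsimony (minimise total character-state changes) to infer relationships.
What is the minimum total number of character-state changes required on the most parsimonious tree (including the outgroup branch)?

Character polarity is set by the outgroup: the derived state is whichever differs from the outgroup's state, so for spiracle pair III lost, elongate rostrum, nectar spur the derived state is 'absent', and for the remaining characters it is 'present'.
spiracle pair III lost (derived state 'absent') is unique to Species X (autapomorphy; uninformative for grouping).
retractile claws (derived state 'present') is shared by Species A, Species D, Species X, and Species Y — a synapomorphy uniting that clade.
elongate rostrum: derived state 'absent' in Species X only — an autapomorphy, so it tells us nothing about relationships among taxa.
nectar spur: derived state 'absent' in Species D, Species X, and Species Y only — synapomorphy for {Species D, Species X, Species Y}.
forked tongue (derived state 'present') is shared by Species D and Species Y — a synapomorphy uniting that clade.
Most parsimonious ingroup topology: ((((Species Y,Species D),Species X),Species A),Species M).
Changes per character on this tree: spiracle pair III lost: 1; retractile claws: 1; elongate rostrum: 1; nectar spur: 1; forked tongue: 1.
Total = 5.

5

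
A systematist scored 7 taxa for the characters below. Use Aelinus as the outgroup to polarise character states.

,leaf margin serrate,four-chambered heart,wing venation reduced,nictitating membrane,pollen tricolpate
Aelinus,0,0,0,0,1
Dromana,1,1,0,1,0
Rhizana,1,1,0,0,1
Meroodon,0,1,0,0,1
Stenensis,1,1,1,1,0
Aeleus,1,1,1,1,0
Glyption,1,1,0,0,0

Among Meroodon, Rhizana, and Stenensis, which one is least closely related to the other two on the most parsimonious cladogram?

Character polarity is set by the outgroup: the derived state is whichever differs from the outgroup's state, so for pollen tricolpate the derived state is '0', and for the remaining characters it is '1'.
leaf margin serrate: derived state '1' in Aeleus, Dromana, Glyption, Rhizana, and Stenensis only — synapomorphy for {Aeleus, Dromana, Glyption, Rhizana, Stenensis}.
All ingroup taxa share the derived state '1' for four-chambered heart; it defines the ingroup but does not resolve relationships within it.
wing venation reduced: derived state '1' in Aeleus and Stenensis only — synapomorphy for {Aeleus, Stenensis}.
nictitating membrane: derived state '1' in Aeleus, Dromana, and Stenensis only — synapomorphy for {Aeleus, Dromana, Stenensis}.
Only Aeleus, Dromana, Glyption, and Stenensis show the derived state '0' for pollen tricolpate, supporting them as a clade.
Most parsimonious ingroup topology: ((((Dromana,(Stenensis,Aeleus)),Glyption),Rhizana),Meroodon).
Rhizana and Stenensis share a more recent common ancestor with each other than either does with Meroodon, so Meroodon is the least closely related of the three.

Meroodon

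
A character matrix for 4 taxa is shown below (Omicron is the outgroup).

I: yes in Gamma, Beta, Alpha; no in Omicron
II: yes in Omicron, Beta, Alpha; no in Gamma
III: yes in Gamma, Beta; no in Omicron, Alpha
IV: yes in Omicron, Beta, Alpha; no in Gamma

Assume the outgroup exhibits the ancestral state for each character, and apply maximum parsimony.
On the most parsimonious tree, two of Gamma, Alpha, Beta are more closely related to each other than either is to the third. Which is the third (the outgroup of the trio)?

Character polarity is set by the outgroup: the derived state is whichever differs from the outgroup's state, so for II, IV the derived state is 'no', and for the remaining characters it is 'yes'.
All ingroup taxa share the derived state 'yes' for I; it defines the ingroup but does not resolve relationships within it.
II: derived state 'no' in Gamma only — an autapomorphy, so it tells us nothing about relationships among taxa.
Only Beta and Gamma show the derived state 'yes' for III, supporting them as a clade.
IV: derived state 'no' in Gamma only — an autapomorphy, so it tells us nothing about relationships among taxa.
Most parsimonious ingroup topology: ((Gamma,Beta),Alpha).
Gamma and Beta share a more recent common ancestor with each other than either does with Alpha, so Alpha is the least closely related of the three.

Alpha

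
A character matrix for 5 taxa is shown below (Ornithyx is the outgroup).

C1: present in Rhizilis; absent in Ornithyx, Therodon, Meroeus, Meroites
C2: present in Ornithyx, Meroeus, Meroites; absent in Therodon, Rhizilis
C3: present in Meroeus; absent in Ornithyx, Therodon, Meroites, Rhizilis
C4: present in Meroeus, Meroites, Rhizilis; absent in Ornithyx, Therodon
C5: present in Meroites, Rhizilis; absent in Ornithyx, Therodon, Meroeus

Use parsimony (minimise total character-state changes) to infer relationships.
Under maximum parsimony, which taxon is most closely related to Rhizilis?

Meroites

Character polarity is set by the outgroup: the derived state is whichever differs from the outgroup's state, so for C2 the derived state is 'absent', and for the remaining characters it is 'present'.
C1: derived state 'present' in Rhizilis only — an autapomorphy, so it tells us nothing about relationships among taxa.
C2 (state 'absent') occurs in Rhizilis and Therodon but conflicts with the nesting implied by the other characters — most parsimoniously interpreted as homoplasy.
C3 (derived state 'present') is unique to Meroeus (autapomorphy; uninformative for grouping).
Only Meroeus, Meroites, and Rhizilis show the derived state 'present' for C4, supporting them as a clade.
C5 (derived state 'present') is shared by Meroites and Rhizilis — a synapomorphy uniting that clade.
Most parsimonious ingroup topology: (Therodon,(Meroeus,(Meroites,Rhizilis))).
Rhizilis and Meroites form a cherry on this tree, so they are sister taxa.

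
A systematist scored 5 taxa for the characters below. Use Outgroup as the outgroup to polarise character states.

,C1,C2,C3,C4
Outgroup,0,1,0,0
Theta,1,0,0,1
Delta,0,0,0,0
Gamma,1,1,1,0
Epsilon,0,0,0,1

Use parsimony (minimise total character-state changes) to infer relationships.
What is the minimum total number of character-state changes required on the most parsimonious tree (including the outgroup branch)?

5

Character polarity is set by the outgroup: the derived state is whichever differs from the outgroup's state, so for C2 the derived state is '0', and for the remaining characters it is '1'.
C1 groups Gamma and Theta, which is incompatible with the clades supported by the remaining characters; treating it as convergent (homoplasy) costs fewer steps than any alternative tree.
C2 (derived state '0') is shared by Delta, Epsilon, and Theta — a synapomorphy uniting that clade.
C3 (derived state '1') is unique to Gamma (autapomorphy; uninformative for grouping).
C4: derived state '1' in Epsilon and Theta only — synapomorphy for {Epsilon, Theta}.
Most parsimonious ingroup topology: (((Theta,Epsilon),Delta),Gamma).
Changes per character on this tree: C1: 2; C2: 1; C3: 1; C4: 1.
Total = 5.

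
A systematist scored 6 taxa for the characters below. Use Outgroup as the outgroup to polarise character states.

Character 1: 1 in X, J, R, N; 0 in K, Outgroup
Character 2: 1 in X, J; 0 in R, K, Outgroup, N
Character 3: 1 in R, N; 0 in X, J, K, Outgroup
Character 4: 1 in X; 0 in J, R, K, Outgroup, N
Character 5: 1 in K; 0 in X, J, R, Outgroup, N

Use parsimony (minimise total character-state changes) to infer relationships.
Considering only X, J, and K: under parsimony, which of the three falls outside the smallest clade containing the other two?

The outgroup has state '0' for every character, so '1' is the derived state throughout.
Character 1 (derived state '1') is shared by J, N, R, and X — a synapomorphy uniting that clade.
Character 2 (derived state '1') is shared by J and X — a synapomorphy uniting that clade.
Character 3: derived state '1' in N and R only — synapomorphy for {N, R}.
Character 4 (derived state '1') is unique to X (autapomorphy; uninformative for grouping).
Character 5 (derived state '1') is unique to K (autapomorphy; uninformative for grouping).
Most parsimonious ingroup topology: (((J,X),(N,R)),K).
X and J share a more recent common ancestor with each other than either does with K, so K is the least closely related of the three.

K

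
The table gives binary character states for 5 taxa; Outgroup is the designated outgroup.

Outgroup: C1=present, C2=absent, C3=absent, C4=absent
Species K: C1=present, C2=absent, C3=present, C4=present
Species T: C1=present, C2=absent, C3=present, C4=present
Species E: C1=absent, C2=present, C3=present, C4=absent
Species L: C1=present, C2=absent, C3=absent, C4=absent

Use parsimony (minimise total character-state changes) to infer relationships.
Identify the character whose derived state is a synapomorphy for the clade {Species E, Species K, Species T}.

C3

Character polarity is set by the outgroup: the derived state is whichever differs from the outgroup's state, so for C1 the derived state is 'absent', and for the remaining characters it is 'present'.
C1 (derived state 'absent') is unique to Species E (autapomorphy; uninformative for grouping).
C2: derived state 'present' in Species E only — an autapomorphy, so it tells us nothing about relationships among taxa.
Only Species E, Species K, and Species T show the derived state 'present' for C3, supporting them as a clade.
Only Species K and Species T show the derived state 'present' for C4, supporting them as a clade.
Most parsimonious ingroup topology: (((Species K,Species T),Species E),Species L).
The clade {Species E, Species K, Species T} is supported by C3: its derived state 'present' occurs in exactly those taxa and in no other taxon (including the outgroup).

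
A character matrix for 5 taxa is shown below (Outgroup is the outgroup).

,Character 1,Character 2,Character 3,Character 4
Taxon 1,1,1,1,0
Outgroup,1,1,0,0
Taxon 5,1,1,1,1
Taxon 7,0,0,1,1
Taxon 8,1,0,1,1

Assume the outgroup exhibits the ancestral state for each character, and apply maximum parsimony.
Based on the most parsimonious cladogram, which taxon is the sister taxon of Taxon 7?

Character polarity is set by the outgroup: the derived state is whichever differs from the outgroup's state, so for Character 1, Character 2 the derived state is '0', and for the remaining characters it is '1'.
Character 1: derived state '0' in Taxon 7 only — an autapomorphy, so it tells us nothing about relationships among taxa.
Only Taxon 7 and Taxon 8 show the derived state '0' for Character 2, supporting them as a clade.
Character 3 (derived state '1') is shared by all ingroup taxa — unites the whole ingroup.
Only Taxon 5, Taxon 7, and Taxon 8 show the derived state '1' for Character 4, supporting them as a clade.
Most parsimonious ingroup topology: (((Taxon 8,Taxon 7),Taxon 5),Taxon 1).
Taxon 7 and Taxon 8 form a cherry on this tree, so they are sister taxa.

Taxon 8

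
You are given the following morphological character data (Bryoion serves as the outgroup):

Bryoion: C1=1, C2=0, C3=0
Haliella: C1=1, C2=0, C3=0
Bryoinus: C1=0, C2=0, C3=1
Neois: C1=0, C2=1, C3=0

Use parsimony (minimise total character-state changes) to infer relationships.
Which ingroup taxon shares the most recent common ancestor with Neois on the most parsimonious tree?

Character polarity is set by the outgroup: the derived state is whichever differs from the outgroup's state, so for C1 the derived state is '0', and for the remaining characters it is '1'.
C1: derived state '0' in Bryoinus and Neois only — synapomorphy for {Bryoinus, Neois}.
C2 (derived state '1') is unique to Neois (autapomorphy; uninformative for grouping).
C3: derived state '1' in Bryoinus only — an autapomorphy, so it tells us nothing about relationships among taxa.
Most parsimonious ingroup topology: (Haliella,(Bryoinus,Neois)).
Neois and Bryoinus form a cherry on this tree, so they are sister taxa.

Bryoinus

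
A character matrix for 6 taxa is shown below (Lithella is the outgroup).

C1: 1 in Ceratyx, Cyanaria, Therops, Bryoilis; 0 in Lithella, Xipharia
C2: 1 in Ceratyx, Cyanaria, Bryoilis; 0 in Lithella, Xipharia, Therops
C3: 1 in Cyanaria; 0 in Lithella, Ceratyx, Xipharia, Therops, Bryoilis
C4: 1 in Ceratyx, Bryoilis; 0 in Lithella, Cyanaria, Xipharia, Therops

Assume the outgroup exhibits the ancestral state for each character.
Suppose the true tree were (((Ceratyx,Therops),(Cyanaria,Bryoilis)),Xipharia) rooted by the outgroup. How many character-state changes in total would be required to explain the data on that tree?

6

Map each character onto (((Ceratyx,Therops),(Cyanaria,Bryoilis)),Xipharia) (rooted by Lithella) and count the minimum state changes it requires (Fitch parsimony):
C1: 1; C2: 2; C3: 1; C4: 2.
Total tree length = 6.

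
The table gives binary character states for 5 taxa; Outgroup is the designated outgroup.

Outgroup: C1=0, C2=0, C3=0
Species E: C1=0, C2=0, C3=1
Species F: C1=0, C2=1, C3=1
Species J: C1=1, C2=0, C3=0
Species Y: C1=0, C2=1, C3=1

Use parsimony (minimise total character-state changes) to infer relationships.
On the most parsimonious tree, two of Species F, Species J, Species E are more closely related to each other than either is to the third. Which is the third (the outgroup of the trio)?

Species J

The outgroup has state '0' for every character, so '1' is the derived state throughout.
C1 (derived state '1') is unique to Species J (autapomorphy; uninformative for grouping).
C2: derived state '1' in Species F and Species Y only — synapomorphy for {Species F, Species Y}.
C3 (derived state '1') is shared by Species E, Species F, and Species Y — a synapomorphy uniting that clade.
Most parsimonious ingroup topology: ((Species E,(Species F,Species Y)),Species J).
Species F and Species E share a more recent common ancestor with each other than either does with Species J, so Species J is the least closely related of the three.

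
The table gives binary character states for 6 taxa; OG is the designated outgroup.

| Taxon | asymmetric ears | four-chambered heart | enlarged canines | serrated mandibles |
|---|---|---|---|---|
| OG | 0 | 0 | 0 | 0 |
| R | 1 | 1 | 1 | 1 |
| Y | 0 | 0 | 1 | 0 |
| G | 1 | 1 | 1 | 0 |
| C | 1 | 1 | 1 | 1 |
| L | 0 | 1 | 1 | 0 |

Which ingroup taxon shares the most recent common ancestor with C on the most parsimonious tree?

R

The outgroup has state '0' for every character, so '1' is the derived state throughout.
asymmetric ears (derived state '1') is shared by C, G, and R — a synapomorphy uniting that clade.
four-chambered heart: derived state '1' in C, G, L, and R only — synapomorphy for {C, G, L, R}.
enlarged canines (derived state '1') is shared by all ingroup taxa — unites the whole ingroup.
serrated mandibles: derived state '1' in C and R only — synapomorphy for {C, R}.
Most parsimonious ingroup topology: ((((R,C),G),L),Y).
C and R form a cherry on this tree, so they are sister taxa.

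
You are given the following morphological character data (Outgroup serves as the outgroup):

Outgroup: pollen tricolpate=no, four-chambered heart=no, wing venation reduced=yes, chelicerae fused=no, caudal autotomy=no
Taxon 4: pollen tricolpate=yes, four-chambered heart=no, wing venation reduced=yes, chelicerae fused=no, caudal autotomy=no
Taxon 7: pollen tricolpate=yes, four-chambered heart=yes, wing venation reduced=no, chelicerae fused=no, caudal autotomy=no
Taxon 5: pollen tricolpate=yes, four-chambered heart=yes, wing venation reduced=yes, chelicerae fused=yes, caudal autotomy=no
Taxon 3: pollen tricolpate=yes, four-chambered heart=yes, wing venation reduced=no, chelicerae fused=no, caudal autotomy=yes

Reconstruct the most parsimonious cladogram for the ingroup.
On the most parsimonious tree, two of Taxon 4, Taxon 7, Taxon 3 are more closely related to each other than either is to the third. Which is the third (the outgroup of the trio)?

Taxon 4

Character polarity is set by the outgroup: the derived state is whichever differs from the outgroup's state, so for wing venation reduced the derived state is 'no', and for the remaining characters it is 'yes'.
pollen tricolpate (derived state 'yes') is shared by all ingroup taxa — unites the whole ingroup.
four-chambered heart (derived state 'yes') is shared by Taxon 3, Taxon 5, and Taxon 7 — a synapomorphy uniting that clade.
Only Taxon 3 and Taxon 7 show the derived state 'no' for wing venation reduced, supporting them as a clade.
chelicerae fused: derived state 'yes' in Taxon 5 only — an autapomorphy, so it tells us nothing about relationships among taxa.
caudal autotomy: derived state 'yes' in Taxon 3 only — an autapomorphy, so it tells us nothing about relationships among taxa.
Most parsimonious ingroup topology: (Taxon 4,((Taxon 7,Taxon 3),Taxon 5)).
Taxon 7 and Taxon 3 share a more recent common ancestor with each other than either does with Taxon 4, so Taxon 4 is the least closely related of the three.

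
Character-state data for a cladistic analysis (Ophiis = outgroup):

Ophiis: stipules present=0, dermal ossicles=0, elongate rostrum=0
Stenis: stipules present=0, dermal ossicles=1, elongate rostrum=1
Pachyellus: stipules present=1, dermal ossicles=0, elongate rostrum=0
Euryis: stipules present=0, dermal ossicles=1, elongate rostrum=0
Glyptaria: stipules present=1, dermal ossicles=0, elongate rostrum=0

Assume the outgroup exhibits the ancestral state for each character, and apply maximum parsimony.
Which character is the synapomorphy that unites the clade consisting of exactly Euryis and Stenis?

The outgroup has state '0' for every character, so '1' is the derived state throughout.
Only Glyptaria and Pachyellus show the derived state '1' for stipules present, supporting them as a clade.
dermal ossicles (derived state '1') is shared by Euryis and Stenis — a synapomorphy uniting that clade.
elongate rostrum (derived state '1') is unique to Stenis (autapomorphy; uninformative for grouping).
Most parsimonious ingroup topology: ((Stenis,Euryis),(Pachyellus,Glyptaria)).
The clade {Euryis, Stenis} is supported by dermal ossicles: its derived state '1' occurs in exactly those taxa and in no other taxon (including the outgroup).

dermal ossicles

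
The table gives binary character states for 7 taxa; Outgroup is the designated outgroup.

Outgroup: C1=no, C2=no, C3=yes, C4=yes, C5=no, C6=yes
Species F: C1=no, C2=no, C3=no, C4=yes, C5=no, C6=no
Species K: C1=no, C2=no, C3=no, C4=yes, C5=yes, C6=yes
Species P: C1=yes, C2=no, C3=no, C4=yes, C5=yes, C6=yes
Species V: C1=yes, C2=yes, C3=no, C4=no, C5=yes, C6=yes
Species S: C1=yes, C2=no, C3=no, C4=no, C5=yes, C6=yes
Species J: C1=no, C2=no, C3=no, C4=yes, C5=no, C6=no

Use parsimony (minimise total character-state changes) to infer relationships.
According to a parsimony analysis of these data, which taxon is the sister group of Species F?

Character polarity is set by the outgroup: the derived state is whichever differs from the outgroup's state, so for C3, C4, C6 the derived state is 'no', and for the remaining characters it is 'yes'.
Only Species P, Species S, and Species V show the derived state 'yes' for C1, supporting them as a clade.
C2 (derived state 'yes') is unique to Species V (autapomorphy; uninformative for grouping).
C3 (derived state 'no') is shared by all ingroup taxa — unites the whole ingroup.
C4: derived state 'no' in Species S and Species V only — synapomorphy for {Species S, Species V}.
Only Species K, Species P, Species S, and Species V show the derived state 'yes' for C5, supporting them as a clade.
Only Species F and Species J show the derived state 'no' for C6, supporting them as a clade.
Most parsimonious ingroup topology: ((Species F,Species J),(Species K,(Species P,(Species V,Species S)))).
Species F and Species J form a cherry on this tree, so they are sister taxa.

Species J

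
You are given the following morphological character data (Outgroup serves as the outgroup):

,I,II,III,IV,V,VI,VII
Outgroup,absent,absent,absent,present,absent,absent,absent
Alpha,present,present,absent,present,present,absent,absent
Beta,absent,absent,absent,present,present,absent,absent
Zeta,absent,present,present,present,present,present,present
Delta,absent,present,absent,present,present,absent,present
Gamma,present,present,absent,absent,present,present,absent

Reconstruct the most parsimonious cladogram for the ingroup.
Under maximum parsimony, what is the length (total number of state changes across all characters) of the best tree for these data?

8

Character polarity is set by the outgroup: the derived state is whichever differs from the outgroup's state, so for IV the derived state is 'absent', and for the remaining characters it is 'present'.
Only Alpha and Gamma show the derived state 'present' for I, supporting them as a clade.
II: derived state 'present' in Alpha, Delta, Gamma, and Zeta only — synapomorphy for {Alpha, Delta, Gamma, Zeta}.
III: derived state 'present' in Zeta only — an autapomorphy, so it tells us nothing about relationships among taxa.
IV (derived state 'absent') is unique to Gamma (autapomorphy; uninformative for grouping).
V (derived state 'present') is shared by all ingroup taxa — unites the whole ingroup.
VI (state 'present') occurs in Gamma and Zeta but conflicts with the nesting implied by the other characters — most parsimoniously interpreted as homoplasy.
VII (derived state 'present') is shared by Delta and Zeta — a synapomorphy uniting that clade.
Most parsimonious ingroup topology: (((Alpha,Gamma),(Zeta,Delta)),Beta).
Changes per character on this tree: I: 1; II: 1; III: 1; IV: 1; V: 1; VI: 2; VII: 1.
Total = 8.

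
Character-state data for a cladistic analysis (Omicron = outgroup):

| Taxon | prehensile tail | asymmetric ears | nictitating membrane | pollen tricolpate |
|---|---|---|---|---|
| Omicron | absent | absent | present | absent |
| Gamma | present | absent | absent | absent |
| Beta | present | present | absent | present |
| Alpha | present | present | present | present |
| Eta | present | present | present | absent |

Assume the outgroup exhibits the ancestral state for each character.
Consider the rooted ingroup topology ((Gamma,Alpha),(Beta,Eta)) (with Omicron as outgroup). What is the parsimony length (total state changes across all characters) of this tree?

Map each character onto ((Gamma,Alpha),(Beta,Eta)) (rooted by Omicron) and count the minimum state changes it requires (Fitch parsimony):
prehensile tail: 1; asymmetric ears: 2; nictitating membrane: 2; pollen tricolpate: 2.
Total tree length = 7.

7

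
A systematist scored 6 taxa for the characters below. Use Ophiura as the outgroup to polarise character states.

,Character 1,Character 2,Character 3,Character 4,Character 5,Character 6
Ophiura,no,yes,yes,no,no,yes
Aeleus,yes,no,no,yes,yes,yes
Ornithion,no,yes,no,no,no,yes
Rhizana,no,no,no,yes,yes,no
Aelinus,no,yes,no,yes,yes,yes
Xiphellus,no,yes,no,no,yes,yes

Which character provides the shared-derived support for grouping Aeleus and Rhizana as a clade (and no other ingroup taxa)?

Character polarity is set by the outgroup: the derived state is whichever differs from the outgroup's state, so for Character 2, Character 3, Character 6 the derived state is 'no', and for the remaining characters it is 'yes'.
Character 1 (derived state 'yes') is unique to Aeleus (autapomorphy; uninformative for grouping).
Only Aeleus and Rhizana show the derived state 'no' for Character 2, supporting them as a clade.
Character 3 (derived state 'no') is shared by all ingroup taxa — unites the whole ingroup.
Character 4: derived state 'yes' in Aeleus, Aelinus, and Rhizana only — synapomorphy for {Aeleus, Aelinus, Rhizana}.
Character 5 (derived state 'yes') is shared by Aeleus, Aelinus, Rhizana, and Xiphellus — a synapomorphy uniting that clade.
Character 6: derived state 'no' in Rhizana only — an autapomorphy, so it tells us nothing about relationships among taxa.
Most parsimonious ingroup topology: ((((Aeleus,Rhizana),Aelinus),Xiphellus),Ornithion).
The clade {Aeleus, Rhizana} is supported by Character 2: its derived state 'no' occurs in exactly those taxa and in no other taxon (including the outgroup).

Character 2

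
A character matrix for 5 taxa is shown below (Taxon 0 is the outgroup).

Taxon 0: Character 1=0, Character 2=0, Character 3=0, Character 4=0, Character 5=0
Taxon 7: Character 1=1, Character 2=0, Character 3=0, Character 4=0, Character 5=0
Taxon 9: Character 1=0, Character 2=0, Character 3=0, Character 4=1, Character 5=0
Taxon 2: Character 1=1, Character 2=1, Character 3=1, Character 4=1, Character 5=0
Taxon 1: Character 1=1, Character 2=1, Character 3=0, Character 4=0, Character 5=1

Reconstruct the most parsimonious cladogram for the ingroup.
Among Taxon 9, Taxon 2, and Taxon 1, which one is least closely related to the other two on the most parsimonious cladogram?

Taxon 9

The outgroup has state '0' for every character, so '1' is the derived state throughout.
Character 1 (derived state '1') is shared by Taxon 1, Taxon 2, and Taxon 7 — a synapomorphy uniting that clade.
Character 2 (derived state '1') is shared by Taxon 1 and Taxon 2 — a synapomorphy uniting that clade.
Character 3 (derived state '1') is unique to Taxon 2 (autapomorphy; uninformative for grouping).
Character 4 groups Taxon 2 and Taxon 9, which is incompatible with the clades supported by the remaining characters; treating it as convergent (homoplasy) costs fewer steps than any alternative tree.
Character 5: derived state '1' in Taxon 1 only — an autapomorphy, so it tells us nothing about relationships among taxa.
Most parsimonious ingroup topology: ((Taxon 7,(Taxon 2,Taxon 1)),Taxon 9).
Taxon 1 and Taxon 2 share a more recent common ancestor with each other than either does with Taxon 9, so Taxon 9 is the least closely related of the three.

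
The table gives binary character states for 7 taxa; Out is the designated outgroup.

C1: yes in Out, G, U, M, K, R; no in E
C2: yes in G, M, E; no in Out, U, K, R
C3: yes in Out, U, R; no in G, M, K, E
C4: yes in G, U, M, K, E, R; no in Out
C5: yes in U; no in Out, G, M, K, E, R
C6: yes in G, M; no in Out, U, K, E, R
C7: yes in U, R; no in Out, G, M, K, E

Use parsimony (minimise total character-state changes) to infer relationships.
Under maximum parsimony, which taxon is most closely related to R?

U

Character polarity is set by the outgroup: the derived state is whichever differs from the outgroup's state, so for C1, C3 the derived state is 'no', and for the remaining characters it is 'yes'.
C1: derived state 'no' in E only — an autapomorphy, so it tells us nothing about relationships among taxa.
C2 (derived state 'yes') is shared by E, G, and M — a synapomorphy uniting that clade.
C3: derived state 'no' in E, G, K, and M only — synapomorphy for {E, G, K, M}.
C4 (derived state 'yes') is shared by all ingroup taxa — unites the whole ingroup.
C5 (derived state 'yes') is unique to U (autapomorphy; uninformative for grouping).
Only G and M show the derived state 'yes' for C6, supporting them as a clade.
C7 (derived state 'yes') is shared by R and U — a synapomorphy uniting that clade.
Most parsimonious ingroup topology: ((((G,M),E),K),(U,R)).
R and U form a cherry on this tree, so they are sister taxa.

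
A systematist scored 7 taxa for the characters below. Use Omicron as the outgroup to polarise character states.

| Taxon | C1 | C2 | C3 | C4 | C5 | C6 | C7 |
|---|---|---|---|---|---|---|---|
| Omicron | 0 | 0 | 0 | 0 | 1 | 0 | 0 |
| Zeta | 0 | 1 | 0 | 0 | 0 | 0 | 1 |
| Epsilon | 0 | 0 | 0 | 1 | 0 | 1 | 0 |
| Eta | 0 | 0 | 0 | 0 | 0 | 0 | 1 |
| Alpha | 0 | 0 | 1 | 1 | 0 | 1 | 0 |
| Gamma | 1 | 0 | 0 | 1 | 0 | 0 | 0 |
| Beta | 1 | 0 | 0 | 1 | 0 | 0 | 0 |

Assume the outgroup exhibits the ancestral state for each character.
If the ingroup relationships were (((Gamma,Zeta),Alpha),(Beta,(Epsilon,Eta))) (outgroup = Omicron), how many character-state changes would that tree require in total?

12

Map each character onto (((Gamma,Zeta),Alpha),(Beta,(Epsilon,Eta))) (rooted by Omicron) and count the minimum state changes it requires (Fitch parsimony):
C1: 2; C2: 1; C3: 1; C4: 3; C5: 1; C6: 2; C7: 2.
Total tree length = 12.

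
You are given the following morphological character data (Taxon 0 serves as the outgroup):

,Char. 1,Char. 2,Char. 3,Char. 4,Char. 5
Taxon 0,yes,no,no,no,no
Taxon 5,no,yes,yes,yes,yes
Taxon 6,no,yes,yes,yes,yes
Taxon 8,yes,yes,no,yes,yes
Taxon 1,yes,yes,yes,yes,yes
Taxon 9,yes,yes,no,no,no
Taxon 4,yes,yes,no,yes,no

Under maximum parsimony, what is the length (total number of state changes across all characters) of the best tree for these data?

5

Character polarity is set by the outgroup: the derived state is whichever differs from the outgroup's state, so for Char. 1 the derived state is 'no', and for the remaining characters it is 'yes'.
Char. 1: derived state 'no' in Taxon 5 and Taxon 6 only — synapomorphy for {Taxon 5, Taxon 6}.
All ingroup taxa share the derived state 'yes' for Char. 2; it defines the ingroup but does not resolve relationships within it.
Char. 3: derived state 'yes' in Taxon 1, Taxon 5, and Taxon 6 only — synapomorphy for {Taxon 1, Taxon 5, Taxon 6}.
Char. 4 (derived state 'yes') is shared by Taxon 1, Taxon 4, Taxon 5, Taxon 6, and Taxon 8 — a synapomorphy uniting that clade.
Only Taxon 1, Taxon 5, Taxon 6, and Taxon 8 show the derived state 'yes' for Char. 5, supporting them as a clade.
Most parsimonious ingroup topology: (((((Taxon 5,Taxon 6),Taxon 1),Taxon 8),Taxon 4),Taxon 9).
Changes per character on this tree: Char. 1: 1; Char. 2: 1; Char. 3: 1; Char. 4: 1; Char. 5: 1.
Total = 5.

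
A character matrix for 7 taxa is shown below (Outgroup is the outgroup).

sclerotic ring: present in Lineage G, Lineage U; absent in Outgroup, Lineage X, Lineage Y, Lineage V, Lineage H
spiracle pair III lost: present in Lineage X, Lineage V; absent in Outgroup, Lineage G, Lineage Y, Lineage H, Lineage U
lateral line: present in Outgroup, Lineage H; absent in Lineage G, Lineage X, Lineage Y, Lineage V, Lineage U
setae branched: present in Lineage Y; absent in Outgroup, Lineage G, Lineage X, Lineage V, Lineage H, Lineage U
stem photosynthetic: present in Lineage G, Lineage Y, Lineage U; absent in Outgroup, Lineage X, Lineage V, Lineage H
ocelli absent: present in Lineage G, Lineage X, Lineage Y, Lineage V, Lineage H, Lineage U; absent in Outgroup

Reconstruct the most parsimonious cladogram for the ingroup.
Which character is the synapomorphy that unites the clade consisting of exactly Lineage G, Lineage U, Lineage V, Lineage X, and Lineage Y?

lateral line

Character polarity is set by the outgroup: the derived state is whichever differs from the outgroup's state, so for lateral line the derived state is 'absent', and for the remaining characters it is 'present'.
sclerotic ring: derived state 'present' in Lineage G and Lineage U only — synapomorphy for {Lineage G, Lineage U}.
spiracle pair III lost: derived state 'present' in Lineage V and Lineage X only — synapomorphy for {Lineage V, Lineage X}.
lateral line (derived state 'absent') is shared by Lineage G, Lineage U, Lineage V, Lineage X, and Lineage Y — a synapomorphy uniting that clade.
setae branched (derived state 'present') is unique to Lineage Y (autapomorphy; uninformative for grouping).
stem photosynthetic: derived state 'present' in Lineage G, Lineage U, and Lineage Y only — synapomorphy for {Lineage G, Lineage U, Lineage Y}.
All ingroup taxa share the derived state 'present' for ocelli absent; it defines the ingroup but does not resolve relationships within it.
Most parsimonious ingroup topology: ((((Lineage G,Lineage U),Lineage Y),(Lineage X,Lineage V)),Lineage H).
The clade {Lineage G, Lineage U, Lineage V, Lineage X, Lineage Y} is supported by lateral line: its derived state 'absent' occurs in exactly those taxa and in no other taxon (including the outgroup).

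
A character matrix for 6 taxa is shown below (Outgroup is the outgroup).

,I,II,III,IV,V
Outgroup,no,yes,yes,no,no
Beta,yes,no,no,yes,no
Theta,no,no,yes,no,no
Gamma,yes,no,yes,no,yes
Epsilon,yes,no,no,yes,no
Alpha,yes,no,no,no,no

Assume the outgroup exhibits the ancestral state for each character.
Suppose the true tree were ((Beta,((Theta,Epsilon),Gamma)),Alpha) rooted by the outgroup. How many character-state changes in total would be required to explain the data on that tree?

9

Map each character onto ((Beta,((Theta,Epsilon),Gamma)),Alpha) (rooted by Outgroup) and count the minimum state changes it requires (Fitch parsimony):
I: 2; II: 1; III: 3; IV: 2; V: 1.
Total tree length = 9.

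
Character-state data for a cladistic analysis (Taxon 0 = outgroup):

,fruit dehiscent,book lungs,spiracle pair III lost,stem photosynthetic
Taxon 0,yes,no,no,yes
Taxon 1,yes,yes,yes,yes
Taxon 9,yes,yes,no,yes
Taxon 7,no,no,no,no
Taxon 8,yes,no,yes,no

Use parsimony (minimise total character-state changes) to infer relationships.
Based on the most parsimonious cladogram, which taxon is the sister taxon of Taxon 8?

Character polarity is set by the outgroup: the derived state is whichever differs from the outgroup's state, so for fruit dehiscent, stem photosynthetic the derived state is 'no', and for the remaining characters it is 'yes'.
fruit dehiscent: derived state 'no' in Taxon 7 only — an autapomorphy, so it tells us nothing about relationships among taxa.
Only Taxon 1 and Taxon 9 show the derived state 'yes' for book lungs, supporting them as a clade.
spiracle pair III lost (state 'yes') occurs in Taxon 1 and Taxon 8 but conflicts with the nesting implied by the other characters — most parsimoniously interpreted as homoplasy.
stem photosynthetic: derived state 'no' in Taxon 7 and Taxon 8 only — synapomorphy for {Taxon 7, Taxon 8}.
Most parsimonious ingroup topology: ((Taxon 1,Taxon 9),(Taxon 7,Taxon 8)).
Taxon 8 and Taxon 7 form a cherry on this tree, so they are sister taxa.

Taxon 7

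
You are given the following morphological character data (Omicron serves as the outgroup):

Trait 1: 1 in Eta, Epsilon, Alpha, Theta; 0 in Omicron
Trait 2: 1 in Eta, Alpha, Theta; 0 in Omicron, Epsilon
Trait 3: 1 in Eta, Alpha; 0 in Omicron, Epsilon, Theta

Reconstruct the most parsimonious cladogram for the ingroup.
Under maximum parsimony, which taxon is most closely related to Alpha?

The outgroup has state '0' for every character, so '1' is the derived state throughout.
All ingroup taxa share the derived state '1' for Trait 1; it defines the ingroup but does not resolve relationships within it.
Only Alpha, Eta, and Theta show the derived state '1' for Trait 2, supporting them as a clade.
Only Alpha and Eta show the derived state '1' for Trait 3, supporting them as a clade.
Most parsimonious ingroup topology: (((Eta,Alpha),Theta),Epsilon).
Alpha and Eta form a cherry on this tree, so they are sister taxa.

Eta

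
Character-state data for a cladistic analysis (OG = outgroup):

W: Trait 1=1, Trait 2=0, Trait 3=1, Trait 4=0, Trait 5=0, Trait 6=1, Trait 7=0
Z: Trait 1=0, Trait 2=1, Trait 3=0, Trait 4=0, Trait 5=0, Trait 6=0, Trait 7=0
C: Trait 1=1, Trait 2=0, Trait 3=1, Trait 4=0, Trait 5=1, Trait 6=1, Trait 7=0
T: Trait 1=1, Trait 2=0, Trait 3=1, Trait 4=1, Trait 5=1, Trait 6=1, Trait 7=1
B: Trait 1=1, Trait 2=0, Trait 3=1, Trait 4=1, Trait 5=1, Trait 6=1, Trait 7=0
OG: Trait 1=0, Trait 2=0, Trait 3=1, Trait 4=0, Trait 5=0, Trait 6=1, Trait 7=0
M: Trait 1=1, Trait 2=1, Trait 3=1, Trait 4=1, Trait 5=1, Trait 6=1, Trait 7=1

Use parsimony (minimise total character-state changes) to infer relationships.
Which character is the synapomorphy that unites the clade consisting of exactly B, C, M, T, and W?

Character polarity is set by the outgroup: the derived state is whichever differs from the outgroup's state, so for Trait 3, Trait 6 the derived state is '0', and for the remaining characters it is '1'.
Only B, C, M, T, and W show the derived state '1' for Trait 1, supporting them as a clade.
Trait 2 groups M and Z, which is incompatible with the clades supported by the remaining characters; treating it as convergent (homoplasy) costs fewer steps than any alternative tree.
Trait 3: derived state '0' in Z only — an autapomorphy, so it tells us nothing about relationships among taxa.
Trait 4 (derived state '1') is shared by B, M, and T — a synapomorphy uniting that clade.
Trait 5 (derived state '1') is shared by B, C, M, and T — a synapomorphy uniting that clade.
Trait 6: derived state '0' in Z only — an autapomorphy, so it tells us nothing about relationships among taxa.
Trait 7 (derived state '1') is shared by M and T — a synapomorphy uniting that clade.
Most parsimonious ingroup topology: (Z,(((B,(T,M)),C),W)).
The clade {B, C, M, T, W} is supported by Trait 1: its derived state '1' occurs in exactly those taxa and in no other taxon (including the outgroup).

Trait 1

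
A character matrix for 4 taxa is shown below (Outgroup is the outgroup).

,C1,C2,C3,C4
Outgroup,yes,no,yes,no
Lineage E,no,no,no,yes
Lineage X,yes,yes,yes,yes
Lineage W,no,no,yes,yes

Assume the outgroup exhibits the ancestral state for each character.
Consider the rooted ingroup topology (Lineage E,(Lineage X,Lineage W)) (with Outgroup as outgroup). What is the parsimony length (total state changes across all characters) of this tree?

Map each character onto (Lineage E,(Lineage X,Lineage W)) (rooted by Outgroup) and count the minimum state changes it requires (Fitch parsimony):
C1: 2; C2: 1; C3: 1; C4: 1.
Total tree length = 5.

5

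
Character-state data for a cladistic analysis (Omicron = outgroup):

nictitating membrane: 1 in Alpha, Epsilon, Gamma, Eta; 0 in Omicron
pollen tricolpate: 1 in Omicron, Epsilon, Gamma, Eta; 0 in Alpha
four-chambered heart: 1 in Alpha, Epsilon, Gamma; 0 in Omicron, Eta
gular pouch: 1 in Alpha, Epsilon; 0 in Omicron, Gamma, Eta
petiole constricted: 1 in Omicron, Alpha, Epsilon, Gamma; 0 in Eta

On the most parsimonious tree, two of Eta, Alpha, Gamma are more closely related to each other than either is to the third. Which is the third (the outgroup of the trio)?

Character polarity is set by the outgroup: the derived state is whichever differs from the outgroup's state, so for pollen tricolpate, petiole constricted the derived state is '0', and for the remaining characters it is '1'.
nictitating membrane (derived state '1') is shared by all ingroup taxa — unites the whole ingroup.
pollen tricolpate (derived state '0') is unique to Alpha (autapomorphy; uninformative for grouping).
Only Alpha, Epsilon, and Gamma show the derived state '1' for four-chambered heart, supporting them as a clade.
gular pouch: derived state '1' in Alpha and Epsilon only — synapomorphy for {Alpha, Epsilon}.
petiole constricted (derived state '0') is unique to Eta (autapomorphy; uninformative for grouping).
Most parsimonious ingroup topology: (((Alpha,Epsilon),Gamma),Eta).
Alpha and Gamma share a more recent common ancestor with each other than either does with Eta, so Eta is the least closely related of the three.

Eta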